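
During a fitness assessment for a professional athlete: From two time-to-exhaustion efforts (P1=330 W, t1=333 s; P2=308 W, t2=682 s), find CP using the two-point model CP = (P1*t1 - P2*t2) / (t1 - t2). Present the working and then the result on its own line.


Work in trial 1 = 109890 J
Work in trial 2 = 210056 J
Delta work = -100166 J
Delta time = -349 s
CP = -100166 / -349 = 287.01 W

287.01 W


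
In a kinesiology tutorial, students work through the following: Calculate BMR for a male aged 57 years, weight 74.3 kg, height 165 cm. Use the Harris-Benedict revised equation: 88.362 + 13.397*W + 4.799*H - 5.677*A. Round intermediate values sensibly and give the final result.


Substituting values:
W term = 13.397 * 74.3 = 995.3971
H term = 4.799 * 165 = 791.835
A term = 5.677 * 57 = 323.589
BMR = 1552.01 kcal/day

1552.01 kcal/day


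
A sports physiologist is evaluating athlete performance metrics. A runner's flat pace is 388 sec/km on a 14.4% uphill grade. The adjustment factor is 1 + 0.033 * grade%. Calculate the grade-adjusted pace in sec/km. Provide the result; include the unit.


Factor = 1 + 0.033 * 14.4 = 1.4752
Adjusted pace = 388 * 1.4752
= 572.38 sec/km

572.38 s/km


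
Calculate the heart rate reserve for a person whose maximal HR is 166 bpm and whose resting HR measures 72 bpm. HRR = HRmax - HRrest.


HRmax = 166 bpm
HRrest = 72 bpm
HRR = 166 - 72 = 94 bpm

94 bpm


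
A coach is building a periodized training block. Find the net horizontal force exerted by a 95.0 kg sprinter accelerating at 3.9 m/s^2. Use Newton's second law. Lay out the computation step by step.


Newton's second law: F = m * a
F = 95.0 * 3.9 = 370.5 N

370.5 N


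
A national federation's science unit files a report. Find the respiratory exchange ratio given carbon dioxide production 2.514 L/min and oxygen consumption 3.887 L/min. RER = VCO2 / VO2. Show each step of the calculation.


VCO2 = 2.514 L/min
VO2 = 3.887 L/min
RER = 2.514 / 3.887 = 0.6468

0.6468


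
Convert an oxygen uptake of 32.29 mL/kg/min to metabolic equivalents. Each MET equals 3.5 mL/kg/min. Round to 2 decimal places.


One MET = 3.5 mL/kg/min
Number of METs = 32.29 / 3.5
= 9.23 METs

9.23 METs


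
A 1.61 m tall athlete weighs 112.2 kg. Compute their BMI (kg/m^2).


height^2 = 2.5921 m^2
BMI = 112.2 / 2.5921 = 43.29 kg/m^2

43.29 kg/m^2


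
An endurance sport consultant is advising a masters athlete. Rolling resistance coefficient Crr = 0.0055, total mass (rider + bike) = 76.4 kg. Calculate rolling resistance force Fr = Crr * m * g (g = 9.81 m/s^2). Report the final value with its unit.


Fr = Crr * m * g
= 0.0055 * 76.4 * 9.81
= 4.122 N

4.122 N


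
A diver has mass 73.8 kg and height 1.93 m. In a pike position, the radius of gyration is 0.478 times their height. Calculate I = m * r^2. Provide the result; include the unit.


r = 0.478 * 1.93 = 0.92254 m
I = m * r^2 = 73.8 * 0.85108 = 62.81 kg*m^2

62.81 kg*m^2


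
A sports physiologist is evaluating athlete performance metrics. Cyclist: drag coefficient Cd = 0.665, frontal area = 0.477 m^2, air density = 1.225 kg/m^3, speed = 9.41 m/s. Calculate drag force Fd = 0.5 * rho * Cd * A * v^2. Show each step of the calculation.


v^2 = 9.41^2 = 88.5481
Fd = 0.5 * 1.225 * 0.665 * 0.477 * 88.5481
= 17.204 N

17.204 N


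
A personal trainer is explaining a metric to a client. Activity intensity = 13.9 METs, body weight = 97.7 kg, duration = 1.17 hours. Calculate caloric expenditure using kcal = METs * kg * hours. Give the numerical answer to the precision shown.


kcal = 13.9 * 97.7 * 1.17
= 1358.03 * 1.17
= 1588.9 kcal

1588.9 kcal


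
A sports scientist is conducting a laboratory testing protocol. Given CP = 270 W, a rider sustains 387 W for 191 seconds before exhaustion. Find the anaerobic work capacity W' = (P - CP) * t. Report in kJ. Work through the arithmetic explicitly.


Excess power = 387 - 270 = 117 W
Work above CP = 117 * 191 = 22347 J
W' = 22.347 kJ

22.347 kJ


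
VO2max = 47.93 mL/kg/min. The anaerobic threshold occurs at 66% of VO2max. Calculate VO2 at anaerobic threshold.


AT fraction = 66 / 100 = 0.66
AT VO2 = 47.93 * 0.66
= 31.63 mL/kg/min

31.63 mL/kg/min


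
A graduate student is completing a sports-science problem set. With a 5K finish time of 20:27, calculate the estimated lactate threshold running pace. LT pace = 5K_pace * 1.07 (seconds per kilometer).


Race duration = 1227 s for 5 km
Average pace = 1227 / 5 = 245.4 s/km
LT pace = 245.4 * 1.07
= 262.58 s/km

262.58 s/km


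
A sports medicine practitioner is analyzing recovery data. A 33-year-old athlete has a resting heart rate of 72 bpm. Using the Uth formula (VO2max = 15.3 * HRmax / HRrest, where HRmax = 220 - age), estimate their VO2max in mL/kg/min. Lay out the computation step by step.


HRmax = 220 - 33 = 187 bpm
Ratio = HRmax / HRrest = 187 / 72 = 2.5972
VO2max = 15.3 * 2.5972 = 39.74 mL/kg/min

39.74 mL/kg/min


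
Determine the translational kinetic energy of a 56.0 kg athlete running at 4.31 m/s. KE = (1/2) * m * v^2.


KE = 0.5 * m * v^2
= 0.5 * 56.0 * 4.31^2
= 0.5 * 56.0 * 18.5761
= 520.13 J

520.13 J


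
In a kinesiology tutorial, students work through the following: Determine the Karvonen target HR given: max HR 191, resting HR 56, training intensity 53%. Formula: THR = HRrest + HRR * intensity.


HRR = HRmax - HRrest = 191 - 56 = 135
THR = 56 + 135 * 0.53
= 127.55 bpm

127.55 bpm


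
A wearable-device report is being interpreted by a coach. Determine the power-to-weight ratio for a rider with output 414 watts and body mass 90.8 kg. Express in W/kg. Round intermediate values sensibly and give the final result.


P/W = 414 / 90.8 = 4.559 W/kg

4.559 W/kg


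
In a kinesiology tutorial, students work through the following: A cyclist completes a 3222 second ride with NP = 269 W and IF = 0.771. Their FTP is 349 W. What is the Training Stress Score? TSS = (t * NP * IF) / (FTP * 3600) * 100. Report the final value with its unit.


t * NP * IF = 3222 * 269 * 0.771 = 668239.578
FTP * 3600 = 1256400
TSS = (668239.578 / 1256400) * 100 = 53.19

53.19 TSS


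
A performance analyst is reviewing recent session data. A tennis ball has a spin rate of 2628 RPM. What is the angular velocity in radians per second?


Convert RPM to rad/s: multiply by 2*pi and divide by 60
omega = 2628 * 2 * pi / 60
= 275.204 rad/s

275.204 rad/s


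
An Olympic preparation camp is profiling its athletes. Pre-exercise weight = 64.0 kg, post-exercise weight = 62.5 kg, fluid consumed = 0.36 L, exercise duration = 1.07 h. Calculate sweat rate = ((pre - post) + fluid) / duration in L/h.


Weight loss = 64.0 - 62.5 = 1.5 kg (approx L)
Total sweat = 1.5 + 0.36 = 1.86 L
Sweat rate = 1.86 / 1.07 = 1.738 L/h

1.738 L/h


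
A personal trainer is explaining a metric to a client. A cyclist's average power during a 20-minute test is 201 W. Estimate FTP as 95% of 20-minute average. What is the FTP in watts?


FTP = 20-min power * 0.95
= 201 * 0.95
= 190.95 W

190.95 W


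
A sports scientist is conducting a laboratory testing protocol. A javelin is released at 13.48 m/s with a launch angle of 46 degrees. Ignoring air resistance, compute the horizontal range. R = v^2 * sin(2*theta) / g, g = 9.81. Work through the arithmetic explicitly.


Launch speed squared = 181.7104
sin(2 * 46 deg) = 0.999391
Range = 181.7104 * 0.999391 / 9.81
= 18.512 m

18.512 m


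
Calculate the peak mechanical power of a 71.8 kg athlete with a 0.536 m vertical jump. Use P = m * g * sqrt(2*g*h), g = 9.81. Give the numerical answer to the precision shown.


First, sqrt(2gh) = sqrt(2 * 9.81 * 0.536)
= sqrt(10.51632) = 3.242888 m/s
Power = 71.8 * 9.81 * 3.242888 = 2284.15 W

2284.15 W


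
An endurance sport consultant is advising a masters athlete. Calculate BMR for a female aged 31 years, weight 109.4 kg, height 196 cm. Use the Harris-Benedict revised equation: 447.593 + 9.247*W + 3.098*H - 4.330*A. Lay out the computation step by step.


Substituting values:
W term = 9.247 * 109.4 = 1011.6218
H term = 3.098 * 196 = 607.208
A term = 4.330 * 31 = 134.23
BMR = 1932.19 kcal/day

1932.19 kcal/day


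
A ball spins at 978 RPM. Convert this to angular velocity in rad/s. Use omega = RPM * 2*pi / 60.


omega = 978 * 2 * pi / 60
= 978 * 6.28318531 / 60
= 6144.955 / 60
= 102.416 rad/s

102.416 rad/s


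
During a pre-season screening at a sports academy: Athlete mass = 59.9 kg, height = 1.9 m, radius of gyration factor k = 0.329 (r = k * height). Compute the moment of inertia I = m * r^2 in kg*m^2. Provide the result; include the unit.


r = k * height = 0.329 * 1.9 = 0.6251 m
r^2 = 0.6251^2 = 0.39075
I = 59.9 * 0.39075 = 23.406 kg*m^2

23.406 kg*m^2


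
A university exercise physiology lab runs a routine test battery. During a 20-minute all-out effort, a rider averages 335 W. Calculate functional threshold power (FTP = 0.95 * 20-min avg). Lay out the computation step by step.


FTP = 0.95 * 335
= 318.25 W

318.25 W


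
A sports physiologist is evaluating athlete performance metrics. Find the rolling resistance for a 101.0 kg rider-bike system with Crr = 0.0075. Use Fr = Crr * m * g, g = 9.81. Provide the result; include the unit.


m * g = 101.0 * 9.81 = 990.81 N
Fr = 0.0075 * 990.81 = 7.431 N

7.431 N


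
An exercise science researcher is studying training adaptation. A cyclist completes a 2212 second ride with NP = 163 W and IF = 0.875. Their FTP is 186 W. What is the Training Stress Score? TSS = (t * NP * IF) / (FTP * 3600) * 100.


t * NP * IF = 2212 * 163 * 0.875 = 315486.5
FTP * 3600 = 669600
TSS = (315486.5 / 669600) * 100 = 47.12

47.12 TSS


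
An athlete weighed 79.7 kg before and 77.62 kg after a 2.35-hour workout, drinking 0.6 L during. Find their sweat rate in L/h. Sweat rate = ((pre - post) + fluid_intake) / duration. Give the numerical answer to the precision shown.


Body mass change = 2.08 kg
Total sweat loss = 2.08 + 0.6 = 2.68 L
Rate = 2.68 / 2.35 = 1.14 L/h

1.14 L/h


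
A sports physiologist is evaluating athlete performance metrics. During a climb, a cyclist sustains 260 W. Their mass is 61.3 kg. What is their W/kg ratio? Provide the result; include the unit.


Power-to-weight = 260 W / 61.3 kg
= 4.241 W/kg

4.241 W/kg


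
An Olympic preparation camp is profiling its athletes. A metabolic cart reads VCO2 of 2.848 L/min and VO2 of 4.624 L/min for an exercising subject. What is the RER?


RER = VCO2 / VO2 = 2.848 / 4.624 = 0.6159

0.6159


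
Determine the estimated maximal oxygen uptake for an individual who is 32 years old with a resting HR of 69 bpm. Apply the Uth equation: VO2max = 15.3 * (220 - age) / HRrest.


HRmax = 220 - 32 = 188
VO2max = 15.3 * (188 / 69)
= 15.3 * 2.7246
= 41.69 mL/kg/min

41.69 mL/kg/min


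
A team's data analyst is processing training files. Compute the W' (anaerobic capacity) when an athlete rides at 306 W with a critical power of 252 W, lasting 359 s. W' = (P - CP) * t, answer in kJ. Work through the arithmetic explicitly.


Above-CP power = 54 W
Duration = 359 s
W' = 54 * 359 = 19386 J
Convert: 19386 / 1000 = 19.386 kJ

19.386 kJ


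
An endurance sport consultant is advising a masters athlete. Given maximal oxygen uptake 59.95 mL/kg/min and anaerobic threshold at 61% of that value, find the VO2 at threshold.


Percentage as decimal = 0.61
VO2 at AT = 59.95 * 0.61 = 36.57 mL/kg/min

36.57 mL/kg/min


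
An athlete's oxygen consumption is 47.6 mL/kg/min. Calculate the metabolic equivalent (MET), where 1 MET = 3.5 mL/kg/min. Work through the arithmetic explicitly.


MET = VO2 / 3.5
= 47.6 / 3.5
= 13.6 METs

13.6 METs


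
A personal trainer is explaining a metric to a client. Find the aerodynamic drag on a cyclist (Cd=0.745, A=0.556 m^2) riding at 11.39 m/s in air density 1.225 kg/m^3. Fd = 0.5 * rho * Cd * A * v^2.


Fd = 0.5 * 1.225 * 0.745 * 0.556 * 11.39^2
= 0.5 * 1.225 * 0.745 * 0.556 * 129.7321
= 32.914 N

32.914 N


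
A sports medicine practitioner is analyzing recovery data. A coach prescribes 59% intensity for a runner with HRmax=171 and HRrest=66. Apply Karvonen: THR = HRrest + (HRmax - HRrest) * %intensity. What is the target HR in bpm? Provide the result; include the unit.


Heart rate reserve = 171 - 66 = 105
Intensity fraction = 59 / 100 = 0.59
THR = 66 + 105 * 0.59 = 127.95 bpm

127.95 bpm


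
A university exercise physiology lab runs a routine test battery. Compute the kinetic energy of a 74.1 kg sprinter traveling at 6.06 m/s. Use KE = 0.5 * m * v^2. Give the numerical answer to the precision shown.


Velocity squared = 36.7236
KE = 0.5 * 74.1 * 36.7236 = 1360.61 J

1360.61 J


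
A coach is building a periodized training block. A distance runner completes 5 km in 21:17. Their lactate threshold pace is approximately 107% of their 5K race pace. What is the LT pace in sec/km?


Convert to seconds: 21 min 17 s = 1277 s
Pace per km = 1277 / 5 = 255.4 s/km
LT pace = 255.4 * 1.07 = 273.28 s/km

273.28 s/km


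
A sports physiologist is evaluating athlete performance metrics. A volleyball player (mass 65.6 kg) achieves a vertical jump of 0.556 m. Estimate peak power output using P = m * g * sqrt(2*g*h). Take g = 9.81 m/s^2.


2 * g * h = 2 * 9.81 * 0.556 = 10.90872
sqrt(10.90872) = 3.302835 m/s
P = 65.6 * 9.81 * 3.302835 = 2125.49 W

2125.49 W


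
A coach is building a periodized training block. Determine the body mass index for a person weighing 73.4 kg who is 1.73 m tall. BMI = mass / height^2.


BMI = mass / height^2
= 73.4 / 1.73^2
= 73.4 / 2.9929
= 24.52 kg/m^2

24.52 kg/m^2


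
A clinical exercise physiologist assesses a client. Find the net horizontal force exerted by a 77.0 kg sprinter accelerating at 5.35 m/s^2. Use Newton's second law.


Newton's second law: F = m * a
F = 77.0 * 5.35 = 411.95 N

411.95 N


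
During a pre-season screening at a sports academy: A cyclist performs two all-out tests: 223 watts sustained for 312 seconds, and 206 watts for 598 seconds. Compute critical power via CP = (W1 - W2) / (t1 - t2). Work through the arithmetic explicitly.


W1 = P1 * t1 = 223 * 312 = 69576 J
W2 = P2 * t2 = 206 * 598 = 123188 J
CP = (69576 - 123188) / (312 - 598)
= 187.45 W

187.45 W


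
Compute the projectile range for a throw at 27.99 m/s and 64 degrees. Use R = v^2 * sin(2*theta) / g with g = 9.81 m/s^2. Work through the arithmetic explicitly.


Two times the angle = 128 degrees
sin(128) = 0.788011
R = 783.4401 * 0.788011 / 9.81 = 62.932 m

62.932 m


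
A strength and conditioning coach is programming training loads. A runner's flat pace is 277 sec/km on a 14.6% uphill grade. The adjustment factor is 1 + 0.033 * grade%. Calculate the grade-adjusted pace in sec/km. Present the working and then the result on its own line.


Factor = 1 + 0.033 * 14.6 = 1.4818
Adjusted pace = 277 * 1.4818
= 410.46 sec/km

410.46 s/km


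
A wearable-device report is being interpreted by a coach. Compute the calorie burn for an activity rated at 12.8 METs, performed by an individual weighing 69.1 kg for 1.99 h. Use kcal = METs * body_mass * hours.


Product of METs and mass = 12.8 * 69.1 = 884.48
Total kcal = 884.48 * 1.99 = 1760.12 kcal

1760.12 kcal


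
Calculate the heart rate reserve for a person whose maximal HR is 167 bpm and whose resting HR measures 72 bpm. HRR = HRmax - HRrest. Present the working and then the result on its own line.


HRmax = 167 bpm
HRrest = 72 bpm
HRR = 167 - 72 = 95 bpm

95 bpm


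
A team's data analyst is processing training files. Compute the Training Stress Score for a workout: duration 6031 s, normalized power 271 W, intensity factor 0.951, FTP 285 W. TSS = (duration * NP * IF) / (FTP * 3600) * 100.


Product = 6031 * 271 * 0.951 = 1554315.351
Base = 285 * 3600 = 1026000
TSS = 1554315.351 / 1026000 * 100 = 151.49

151.49 TSS


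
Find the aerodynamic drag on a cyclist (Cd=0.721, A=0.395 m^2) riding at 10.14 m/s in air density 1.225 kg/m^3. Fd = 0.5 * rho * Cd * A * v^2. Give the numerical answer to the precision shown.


Fd = 0.5 * 1.225 * 0.721 * 0.395 * 10.14^2
= 0.5 * 1.225 * 0.721 * 0.395 * 102.8196
= 17.936 N

17.936 N


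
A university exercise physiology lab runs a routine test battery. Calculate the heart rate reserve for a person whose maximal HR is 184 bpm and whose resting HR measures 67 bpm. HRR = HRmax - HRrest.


HRmax = 184 bpm
HRrest = 67 bpm
HRR = 184 - 67 = 117 bpm

117 bpm


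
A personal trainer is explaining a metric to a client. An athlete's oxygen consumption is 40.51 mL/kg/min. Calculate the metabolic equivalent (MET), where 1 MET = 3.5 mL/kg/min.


MET = VO2 / 3.5
= 40.51 / 3.5
= 11.57 METs

11.57 METs


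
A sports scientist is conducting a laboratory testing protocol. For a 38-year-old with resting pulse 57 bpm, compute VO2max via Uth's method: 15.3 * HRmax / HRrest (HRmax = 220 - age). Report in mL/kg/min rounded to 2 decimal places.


Step 1: HRmax = 220 - 38 = 182 bpm
Step 2: Ratio = 182 / 57 = 3.193
Step 3: VO2max = 15.3 * 3.193 = 48.85 mL/kg/min

48.85 mL/kg/min


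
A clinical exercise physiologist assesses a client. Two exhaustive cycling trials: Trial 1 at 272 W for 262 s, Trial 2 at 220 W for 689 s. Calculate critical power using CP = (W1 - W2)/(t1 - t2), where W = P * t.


W1 = 272 * 262 = 71264 J
W2 = 220 * 689 = 151580 J
CP = (71264 - 151580) / (262 - 689)
= -80316 / -427
= 188.09 W

188.09 W


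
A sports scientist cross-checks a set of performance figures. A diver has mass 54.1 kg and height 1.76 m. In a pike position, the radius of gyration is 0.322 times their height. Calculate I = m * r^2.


r = 0.322 * 1.76 = 0.56672 m
I = m * r^2 = 54.1 * 0.321172 = 17.375 kg*m^2

17.375 kg*m^2


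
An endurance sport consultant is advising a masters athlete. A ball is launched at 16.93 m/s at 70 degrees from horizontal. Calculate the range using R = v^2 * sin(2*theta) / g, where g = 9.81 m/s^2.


sin(2 * 70) = sin(140) = 0.642788
v^2 = 16.93^2 = 286.6249
R = 286.6249 * 0.642788 / 9.81
= 18.781 m

18.781 m


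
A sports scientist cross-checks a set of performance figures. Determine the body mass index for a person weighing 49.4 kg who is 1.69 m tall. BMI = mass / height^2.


BMI = mass / height^2
= 49.4 / 1.69^2
= 49.4 / 2.8561
= 17.3 kg/m^2

17.3 kg/m^2


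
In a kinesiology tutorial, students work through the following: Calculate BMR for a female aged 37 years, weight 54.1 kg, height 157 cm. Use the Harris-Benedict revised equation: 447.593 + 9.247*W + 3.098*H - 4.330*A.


Substituting values:
W term = 9.247 * 54.1 = 500.2627
H term = 3.098 * 157 = 486.386
A term = 4.330 * 37 = 160.21
BMR = 1274.03 kcal/day

1274.03 kcal/day


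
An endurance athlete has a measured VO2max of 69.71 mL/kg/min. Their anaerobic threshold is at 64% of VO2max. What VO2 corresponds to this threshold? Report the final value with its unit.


Anaerobic threshold VO2 = VO2max * 64%
= 69.71 * 0.64
= 44.61 mL/kg/min

44.61 mL/kg/min


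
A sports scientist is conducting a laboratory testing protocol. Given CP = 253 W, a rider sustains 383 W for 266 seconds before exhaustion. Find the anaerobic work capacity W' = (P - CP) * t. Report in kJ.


Excess power = 383 - 253 = 130 W
Work above CP = 130 * 266 = 34580 J
W' = 34.58 kJ

34.58 kJ


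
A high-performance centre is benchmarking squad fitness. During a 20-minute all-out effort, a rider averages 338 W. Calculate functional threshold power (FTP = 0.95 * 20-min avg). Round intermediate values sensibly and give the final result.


FTP = 0.95 * 338
= 321.1 W

321.1 W


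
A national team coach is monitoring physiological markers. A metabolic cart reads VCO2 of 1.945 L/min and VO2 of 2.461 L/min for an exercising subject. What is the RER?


RER = VCO2 / VO2 = 1.945 / 2.461 = 0.7903

0.7903


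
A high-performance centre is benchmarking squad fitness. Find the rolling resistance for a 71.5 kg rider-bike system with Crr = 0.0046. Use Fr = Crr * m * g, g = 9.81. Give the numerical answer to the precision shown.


m * g = 71.5 * 9.81 = 701.415 N
Fr = 0.0046 * 701.415 = 3.227 N

3.227 N


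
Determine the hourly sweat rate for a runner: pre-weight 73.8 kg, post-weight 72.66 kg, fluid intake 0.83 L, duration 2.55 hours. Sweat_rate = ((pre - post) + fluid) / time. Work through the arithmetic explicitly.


Mass lost = 73.8 - 72.66 = 1.14 kg
Add fluid consumed: 1.14 + 0.83 = 1.97 L total sweat
Sweat rate = 1.97 / 2.55 = 0.773 L/h

0.773 L/h


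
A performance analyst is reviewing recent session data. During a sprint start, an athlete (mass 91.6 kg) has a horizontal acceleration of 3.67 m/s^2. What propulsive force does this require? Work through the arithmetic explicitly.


Propulsive force = mass * acceleration
= 91.6 kg * 3.67 m/s^2
= 336.17 N

336.17 N


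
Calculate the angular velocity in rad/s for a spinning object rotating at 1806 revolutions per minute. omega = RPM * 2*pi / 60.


omega = RPM * 2*pi / 60
= 1806 * 6.28318531 / 60
= 189.124 rad/s

189.124 rad/s


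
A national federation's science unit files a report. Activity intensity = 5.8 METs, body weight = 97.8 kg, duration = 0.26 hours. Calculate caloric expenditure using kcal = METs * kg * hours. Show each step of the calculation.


kcal = 5.8 * 97.8 * 0.26
= 567.24 * 0.26
= 147.48 kcal

147.48 kcal


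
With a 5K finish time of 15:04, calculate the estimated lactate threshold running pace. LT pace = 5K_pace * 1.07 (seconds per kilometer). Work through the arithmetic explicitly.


Race duration = 904 s for 5 km
Average pace = 904 / 5 = 180.8 s/km
LT pace = 180.8 * 1.07
= 193.46 s/km

193.46 s/km


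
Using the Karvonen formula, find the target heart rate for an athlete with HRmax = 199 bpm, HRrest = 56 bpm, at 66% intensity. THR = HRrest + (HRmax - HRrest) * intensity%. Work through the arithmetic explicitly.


HRR = 199 - 56 = 143
THR = 56 + 143 * 0.66
= 56 + 94.38
= 150.38 bpm

150.38 bpm


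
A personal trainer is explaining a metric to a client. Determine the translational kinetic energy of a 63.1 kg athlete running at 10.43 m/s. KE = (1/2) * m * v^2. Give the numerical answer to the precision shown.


KE = 0.5 * m * v^2
= 0.5 * 63.1 * 10.43^2
= 0.5 * 63.1 * 108.7849
= 3432.16 J

3432.16 J


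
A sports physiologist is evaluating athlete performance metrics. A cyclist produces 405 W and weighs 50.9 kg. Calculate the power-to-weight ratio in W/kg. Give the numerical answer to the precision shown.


P/W = power / mass
= 405 / 50.9
= 7.957 W/kg

7.957 W/kg


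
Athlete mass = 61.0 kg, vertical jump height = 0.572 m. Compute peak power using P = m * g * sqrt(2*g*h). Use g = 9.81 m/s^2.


sqrt(2 * 9.81 * 0.572) = sqrt(11.22264) = 3.350021 m/s
P = 61.0 * 9.81 * 3.350021
= 2004.69 W

2004.69 W


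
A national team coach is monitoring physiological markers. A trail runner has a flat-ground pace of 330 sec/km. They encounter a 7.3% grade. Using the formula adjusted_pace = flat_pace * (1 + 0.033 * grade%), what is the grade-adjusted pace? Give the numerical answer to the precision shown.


Grade factor = 1 + 0.033 * 7.3 = 1.2409
Adjusted = 330 * 1.2409 = 409.5 sec/km

409.5 s/km


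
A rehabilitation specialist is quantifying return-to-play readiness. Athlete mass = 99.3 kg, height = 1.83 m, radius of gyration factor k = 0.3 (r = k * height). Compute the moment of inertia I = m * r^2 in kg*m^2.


r = k * height = 0.3 * 1.83 = 0.549 m
r^2 = 0.549^2 = 0.301401
I = 99.3 * 0.301401 = 29.929 kg*m^2

29.929 kg*m^2


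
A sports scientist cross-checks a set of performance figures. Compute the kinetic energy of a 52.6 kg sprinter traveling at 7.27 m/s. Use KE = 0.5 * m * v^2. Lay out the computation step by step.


Velocity squared = 52.8529
KE = 0.5 * 52.6 * 52.8529 = 1390.03 J

1390.03 J


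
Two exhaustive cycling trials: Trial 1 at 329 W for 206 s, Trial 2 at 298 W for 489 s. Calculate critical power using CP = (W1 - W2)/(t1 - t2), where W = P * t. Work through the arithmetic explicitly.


W1 = 329 * 206 = 67774 J
W2 = 298 * 489 = 145722 J
CP = (67774 - 145722) / (206 - 489)
= -77948 / -283
= 275.43 W

275.43 W


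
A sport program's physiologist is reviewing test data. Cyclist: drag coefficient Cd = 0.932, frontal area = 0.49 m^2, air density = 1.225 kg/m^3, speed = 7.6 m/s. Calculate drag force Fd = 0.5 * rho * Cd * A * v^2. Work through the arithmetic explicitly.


v^2 = 7.6^2 = 57.76
Fd = 0.5 * 1.225 * 0.932 * 0.49 * 57.76
= 16.156 N

16.156 N


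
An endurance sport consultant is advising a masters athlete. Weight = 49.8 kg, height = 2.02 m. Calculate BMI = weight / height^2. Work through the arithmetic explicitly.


height^2 = 2.02^2 = 4.0804
BMI = 49.8 / 4.0804 = 12.2 kg/m^2

12.2 kg/m^2


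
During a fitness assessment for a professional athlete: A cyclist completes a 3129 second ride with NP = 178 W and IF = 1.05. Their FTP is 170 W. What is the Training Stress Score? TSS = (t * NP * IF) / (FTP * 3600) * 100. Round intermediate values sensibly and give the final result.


t * NP * IF = 3129 * 178 * 1.05 = 584810.1
FTP * 3600 = 612000
TSS = (584810.1 / 612000) * 100 = 95.56

95.56 TSS


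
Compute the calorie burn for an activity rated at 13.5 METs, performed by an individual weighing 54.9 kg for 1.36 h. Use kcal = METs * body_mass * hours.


Product of METs and mass = 13.5 * 54.9 = 741.15
Total kcal = 741.15 * 1.36 = 1007.96 kcal

1007.96 kcal


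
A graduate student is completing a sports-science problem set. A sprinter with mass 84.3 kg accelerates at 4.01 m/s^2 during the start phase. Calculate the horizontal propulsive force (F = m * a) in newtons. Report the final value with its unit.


F = m * a
= 84.3 * 4.01
= 338.04 N

338.04 N


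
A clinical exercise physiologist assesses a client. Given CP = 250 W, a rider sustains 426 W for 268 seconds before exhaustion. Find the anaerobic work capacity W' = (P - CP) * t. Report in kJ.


Excess power = 426 - 250 = 176 W
Work above CP = 176 * 268 = 47168 J
W' = 47.168 kJ

47.168 kJ


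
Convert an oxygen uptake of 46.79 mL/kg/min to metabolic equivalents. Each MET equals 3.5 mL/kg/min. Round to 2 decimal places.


One MET = 3.5 mL/kg/min
Number of METs = 46.79 / 3.5
= 13.37 METs

13.37 METs


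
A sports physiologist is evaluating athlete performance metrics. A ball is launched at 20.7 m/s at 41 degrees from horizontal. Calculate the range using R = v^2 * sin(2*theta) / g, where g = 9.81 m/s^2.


sin(2 * 41) = sin(82) = 0.990268
v^2 = 20.7^2 = 428.49
R = 428.49 * 0.990268 / 9.81
= 43.254 m

43.254 m


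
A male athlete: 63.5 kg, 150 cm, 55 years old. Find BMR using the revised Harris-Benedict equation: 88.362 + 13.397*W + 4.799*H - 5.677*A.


Intercept = 88.362
Weight contribution = 13.397 * 63.5 = 850.7095
Height contribution = 4.799 * 150 = 719.85
Age contribution = 5.677 * 55 = 312.235
BMR = 88.362 + 850.7095 + 719.85 - 312.235
= 1346.69 kcal/day

1346.69 kcal/day


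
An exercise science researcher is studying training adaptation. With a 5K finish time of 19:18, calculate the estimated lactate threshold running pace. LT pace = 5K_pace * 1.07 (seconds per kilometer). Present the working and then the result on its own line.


Race duration = 1158 s for 5 km
Average pace = 1158 / 5 = 231.6 s/km
LT pace = 231.6 * 1.07
= 247.81 s/km

247.81 s/km


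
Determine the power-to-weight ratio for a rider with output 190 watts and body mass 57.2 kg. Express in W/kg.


P/W = 190 / 57.2 = 3.322 W/kg

3.322 W/kg


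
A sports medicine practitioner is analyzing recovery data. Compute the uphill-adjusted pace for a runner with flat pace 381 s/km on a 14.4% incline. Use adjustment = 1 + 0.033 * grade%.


Adjustment factor = 1 + 0.033 * 14.4 = 1.4752
Grade-adjusted pace = 381 * 1.4752 = 562.05 s/km

562.05 s/km


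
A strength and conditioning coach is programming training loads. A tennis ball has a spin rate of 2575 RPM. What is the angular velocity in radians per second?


Convert RPM to rad/s: multiply by 2*pi and divide by 60
omega = 2575 * 2 * pi / 60
= 269.653 rad/s

269.653 rad/s


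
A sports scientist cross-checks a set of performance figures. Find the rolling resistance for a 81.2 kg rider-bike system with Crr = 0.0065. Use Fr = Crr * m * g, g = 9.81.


m * g = 81.2 * 9.81 = 796.572 N
Fr = 0.0065 * 796.572 = 5.178 N

5.178 N


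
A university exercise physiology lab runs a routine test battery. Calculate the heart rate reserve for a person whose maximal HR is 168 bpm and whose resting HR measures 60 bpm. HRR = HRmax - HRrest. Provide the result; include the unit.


HRmax = 168 bpm
HRrest = 60 bpm
HRR = 168 - 60 = 108 bpm

108 bpm


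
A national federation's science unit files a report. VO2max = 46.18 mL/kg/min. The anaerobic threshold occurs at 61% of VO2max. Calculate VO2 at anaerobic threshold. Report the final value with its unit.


AT fraction = 61 / 100 = 0.61
AT VO2 = 46.18 * 0.61
= 28.17 mL/kg/min

28.17 mL/kg/min


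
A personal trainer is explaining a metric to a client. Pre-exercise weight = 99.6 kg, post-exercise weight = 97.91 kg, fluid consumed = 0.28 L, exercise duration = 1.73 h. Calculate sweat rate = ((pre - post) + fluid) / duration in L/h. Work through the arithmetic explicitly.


Weight loss = 99.6 - 97.91 = 1.69 kg (approx L)
Total sweat = 1.69 + 0.28 = 1.97 L
Sweat rate = 1.97 / 1.73 = 1.139 L/h

1.139 L/h


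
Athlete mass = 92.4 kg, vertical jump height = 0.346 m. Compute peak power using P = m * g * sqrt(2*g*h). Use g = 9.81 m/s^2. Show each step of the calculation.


sqrt(2 * 9.81 * 0.346) = sqrt(6.78852) = 2.605479 m/s
P = 92.4 * 9.81 * 2.605479
= 2361.72 W

2361.72 W


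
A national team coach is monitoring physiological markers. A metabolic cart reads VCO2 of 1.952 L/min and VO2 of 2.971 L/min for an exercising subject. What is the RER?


RER = VCO2 / VO2 = 1.952 / 2.971 = 0.657

0.657


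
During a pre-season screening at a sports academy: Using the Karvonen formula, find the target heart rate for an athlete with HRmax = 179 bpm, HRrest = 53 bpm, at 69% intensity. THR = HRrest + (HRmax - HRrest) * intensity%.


HRR = 179 - 53 = 126
THR = 53 + 126 * 0.69
= 53 + 86.94
= 139.94 bpm

139.94 bpm


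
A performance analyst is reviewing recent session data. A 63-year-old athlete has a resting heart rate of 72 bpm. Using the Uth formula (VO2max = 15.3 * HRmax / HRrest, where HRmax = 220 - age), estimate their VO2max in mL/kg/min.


HRmax = 220 - 63 = 157 bpm
Ratio = HRmax / HRrest = 157 / 72 = 2.1806
VO2max = 15.3 * 2.1806 = 33.36 mL/kg/min

33.36 mL/kg/min


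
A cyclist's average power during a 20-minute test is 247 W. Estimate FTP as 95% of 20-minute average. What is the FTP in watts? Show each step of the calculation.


FTP = 20-min power * 0.95
= 247 * 0.95
= 234.65 W

234.65 W


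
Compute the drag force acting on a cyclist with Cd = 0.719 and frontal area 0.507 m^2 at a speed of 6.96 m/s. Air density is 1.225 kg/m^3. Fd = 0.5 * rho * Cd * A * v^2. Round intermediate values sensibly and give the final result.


Step 1: v^2 = 48.4416
Step 2: Fd = 0.5 * 1.225 * 0.719 * 0.507 * 48.4416
= 10.816 N

10.816 N


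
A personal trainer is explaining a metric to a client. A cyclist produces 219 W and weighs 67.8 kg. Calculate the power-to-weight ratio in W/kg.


P/W = power / mass
= 219 / 67.8
= 3.23 W/kg

3.23 W/kg


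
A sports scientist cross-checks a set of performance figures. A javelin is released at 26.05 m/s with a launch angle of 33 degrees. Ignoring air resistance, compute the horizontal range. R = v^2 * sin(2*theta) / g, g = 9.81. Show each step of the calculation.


Launch speed squared = 678.6025
sin(2 * 33 deg) = 0.913545
Range = 678.6025 * 0.913545 / 9.81
= 63.194 m

63.194 m


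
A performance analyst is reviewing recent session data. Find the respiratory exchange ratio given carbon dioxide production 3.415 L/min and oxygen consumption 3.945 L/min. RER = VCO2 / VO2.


VCO2 = 3.415 L/min
VO2 = 3.945 L/min
RER = 3.415 / 3.945 = 0.8657

0.8657


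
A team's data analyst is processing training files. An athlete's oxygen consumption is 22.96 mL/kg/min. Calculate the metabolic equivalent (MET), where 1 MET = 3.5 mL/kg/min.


MET = VO2 / 3.5
= 22.96 / 3.5
= 6.56 METs

6.56 METs


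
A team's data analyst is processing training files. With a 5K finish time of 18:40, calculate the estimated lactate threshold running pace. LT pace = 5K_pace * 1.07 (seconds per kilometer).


Race duration = 1120 s for 5 km
Average pace = 1120 / 5 = 224.0 s/km
LT pace = 224.0 * 1.07
= 239.68 s/km

239.68 s/km


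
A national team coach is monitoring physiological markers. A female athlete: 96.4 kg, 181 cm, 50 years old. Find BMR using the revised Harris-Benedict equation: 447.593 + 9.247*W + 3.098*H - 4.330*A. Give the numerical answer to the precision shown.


Intercept = 447.593
Weight contribution = 9.247 * 96.4 = 891.4108
Height contribution = 3.098 * 181 = 560.738
Age contribution = 4.33 * 50 = 216.5
BMR = 447.593 + 891.4108 + 560.738 - 216.5
= 1683.24 kcal/day

1683.24 kcal/day


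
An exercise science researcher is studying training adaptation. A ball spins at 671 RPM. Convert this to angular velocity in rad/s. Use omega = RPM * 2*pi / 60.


omega = 671 * 2 * pi / 60
= 671 * 6.28318531 / 60
= 4216.017 / 60
= 70.267 rad/s

70.267 rad/s


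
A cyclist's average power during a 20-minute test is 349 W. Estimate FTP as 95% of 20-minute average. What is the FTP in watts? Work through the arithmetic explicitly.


FTP = 20-min power * 0.95
= 349 * 0.95
= 331.55 W

331.55 W


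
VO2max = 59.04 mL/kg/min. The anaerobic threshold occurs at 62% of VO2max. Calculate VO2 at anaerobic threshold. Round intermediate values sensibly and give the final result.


AT fraction = 62 / 100 = 0.62
AT VO2 = 59.04 * 0.62
= 36.6 mL/kg/min

36.6 mL/kg/min


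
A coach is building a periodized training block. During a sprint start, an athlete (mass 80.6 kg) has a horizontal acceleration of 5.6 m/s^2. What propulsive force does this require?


Propulsive force = mass * acceleration
= 80.6 kg * 5.6 m/s^2
= 451.36 N

451.36 N


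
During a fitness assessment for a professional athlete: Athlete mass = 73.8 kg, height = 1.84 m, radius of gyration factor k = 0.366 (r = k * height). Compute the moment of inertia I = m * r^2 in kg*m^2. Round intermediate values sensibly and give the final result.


r = k * height = 0.366 * 1.84 = 0.67344 m
r^2 = 0.67344^2 = 0.453521
I = 73.8 * 0.453521 = 33.47 kg*m^2

33.47 kg*m^2


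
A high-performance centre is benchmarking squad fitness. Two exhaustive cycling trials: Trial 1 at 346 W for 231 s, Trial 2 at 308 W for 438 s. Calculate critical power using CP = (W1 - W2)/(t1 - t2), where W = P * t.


W1 = 346 * 231 = 79926 J
W2 = 308 * 438 = 134904 J
CP = (79926 - 134904) / (231 - 438)
= -54978 / -207
= 265.59 W

265.59 W


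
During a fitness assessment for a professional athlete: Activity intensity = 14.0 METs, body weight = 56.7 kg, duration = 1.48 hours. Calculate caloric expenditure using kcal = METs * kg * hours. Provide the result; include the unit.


kcal = 14.0 * 56.7 * 1.48
= 793.8 * 1.48
= 1174.82 kcal

1174.82 kcal


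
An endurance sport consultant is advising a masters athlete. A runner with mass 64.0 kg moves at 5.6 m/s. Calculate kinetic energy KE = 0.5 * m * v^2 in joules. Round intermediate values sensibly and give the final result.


v^2 = 5.6^2 = 31.36
KE = 0.5 * 64.0 * 31.36
= 1003.52 J

1003.52 J


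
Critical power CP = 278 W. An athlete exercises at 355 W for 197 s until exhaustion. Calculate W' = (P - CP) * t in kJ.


P - CP = 355 - 278 = 77 W
W' = 77 * 197 = 15169 J
= 15169 / 1000 = 15.169 kJ

15.169 kJ


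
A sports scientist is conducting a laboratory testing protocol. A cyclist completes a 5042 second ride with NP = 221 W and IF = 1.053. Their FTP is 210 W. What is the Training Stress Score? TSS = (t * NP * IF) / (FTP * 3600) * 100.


t * NP * IF = 5042 * 221 * 1.053 = 1173338.946
FTP * 3600 = 756000
TSS = (1173338.946 / 756000) * 100 = 155.2

155.2 TSS


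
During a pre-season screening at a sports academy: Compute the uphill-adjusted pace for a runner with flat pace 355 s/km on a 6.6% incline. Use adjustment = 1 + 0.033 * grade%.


Adjustment factor = 1 + 0.033 * 6.6 = 1.2178
Grade-adjusted pace = 355 * 1.2178 = 432.32 s/km

432.32 s/km


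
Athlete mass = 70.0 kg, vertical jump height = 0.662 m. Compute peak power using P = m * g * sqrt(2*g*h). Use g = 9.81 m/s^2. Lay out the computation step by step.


sqrt(2 * 9.81 * 0.662) = sqrt(12.98844) = 3.603948 m/s
P = 70.0 * 9.81 * 3.603948
= 2474.83 W

2474.83 W


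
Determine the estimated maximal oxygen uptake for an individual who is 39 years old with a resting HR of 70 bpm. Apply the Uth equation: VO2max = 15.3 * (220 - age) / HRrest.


HRmax = 220 - 39 = 181
VO2max = 15.3 * (181 / 70)
= 15.3 * 2.5857
= 39.56 mL/kg/min

39.56 mL/kg/min


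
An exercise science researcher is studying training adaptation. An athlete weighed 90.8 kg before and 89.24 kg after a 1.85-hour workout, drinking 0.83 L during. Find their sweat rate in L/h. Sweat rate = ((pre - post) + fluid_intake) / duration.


Body mass change = 1.56 kg
Total sweat loss = 1.56 + 0.83 = 2.39 L
Rate = 2.39 / 1.85 = 1.292 L/h

1.292 L/h


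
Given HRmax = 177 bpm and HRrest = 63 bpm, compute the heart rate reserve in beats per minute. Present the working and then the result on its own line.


Heart rate reserve = maximum HR minus resting HR
HRR = 177 - 63 = 114 bpm

114 bpm


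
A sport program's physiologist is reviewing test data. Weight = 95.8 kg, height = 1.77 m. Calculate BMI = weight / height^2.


height^2 = 1.77^2 = 3.1329
BMI = 95.8 / 3.1329 = 30.58 kg/m^2

30.58 kg/m^2


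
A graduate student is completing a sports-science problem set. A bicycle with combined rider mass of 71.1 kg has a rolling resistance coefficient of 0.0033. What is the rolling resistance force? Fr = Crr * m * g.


Fr = 0.0033 * 71.1 * 9.81
= 0.23463 * 9.81
= 2.302 N

2.302 N


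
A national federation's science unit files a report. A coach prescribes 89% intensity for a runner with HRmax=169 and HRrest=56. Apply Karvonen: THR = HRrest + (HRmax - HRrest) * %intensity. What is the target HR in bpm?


Heart rate reserve = 169 - 56 = 113
Intensity fraction = 89 / 100 = 0.89
THR = 56 + 113 * 0.89 = 156.57 bpm

156.57 bpm


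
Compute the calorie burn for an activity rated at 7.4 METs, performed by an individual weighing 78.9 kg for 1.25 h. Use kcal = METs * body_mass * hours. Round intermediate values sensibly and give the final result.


Product of METs and mass = 7.4 * 78.9 = 583.86
Total kcal = 583.86 * 1.25 = 729.83 kcal

729.83 kcal


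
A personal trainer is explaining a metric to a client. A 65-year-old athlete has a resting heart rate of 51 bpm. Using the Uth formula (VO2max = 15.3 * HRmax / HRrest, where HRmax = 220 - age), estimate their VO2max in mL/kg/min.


HRmax = 220 - 65 = 155 bpm
Ratio = HRmax / HRrest = 155 / 51 = 3.0392
VO2max = 15.3 * 3.0392 = 46.5 mL/kg/min

46.5 mL/kg/min


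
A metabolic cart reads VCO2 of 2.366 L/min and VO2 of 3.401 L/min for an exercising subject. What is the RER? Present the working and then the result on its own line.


RER = VCO2 / VO2 = 2.366 / 3.401 = 0.6957

0.6957


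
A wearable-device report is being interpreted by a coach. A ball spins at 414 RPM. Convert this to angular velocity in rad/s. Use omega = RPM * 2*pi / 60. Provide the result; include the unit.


omega = 414 * 2 * pi / 60
= 414 * 6.28318531 / 60
= 2601.239 / 60
= 43.354 rad/s

43.354 rad/s


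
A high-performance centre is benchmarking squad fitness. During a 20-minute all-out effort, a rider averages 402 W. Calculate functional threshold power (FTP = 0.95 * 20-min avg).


FTP = 0.95 * 402
= 381.9 W

381.9 W


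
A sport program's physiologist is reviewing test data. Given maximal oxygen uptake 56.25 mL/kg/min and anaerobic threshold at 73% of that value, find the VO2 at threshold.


Percentage as decimal = 0.73
VO2 at AT = 56.25 * 0.73 = 41.06 mL/kg/min

41.06 mL/kg/min
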